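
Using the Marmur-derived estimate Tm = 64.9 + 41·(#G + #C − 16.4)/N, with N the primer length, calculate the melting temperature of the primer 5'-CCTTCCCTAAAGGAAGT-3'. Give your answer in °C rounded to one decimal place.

44.6°C

Base counts: A=5, T=4, G=3, C=5; G+C = 8, N = 17.
Tm = 64.9 + 41·(8 − 16.4)/17 = 64.9 + -344.40/17 = 44.6°C.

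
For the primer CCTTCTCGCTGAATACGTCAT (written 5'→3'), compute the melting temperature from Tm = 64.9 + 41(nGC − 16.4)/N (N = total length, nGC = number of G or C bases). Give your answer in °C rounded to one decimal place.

52.4°C

Base counts: A=4, T=7, G=3, C=7; G+C = 10, N = 21.
Tm = 64.9 + 41·(10 − 16.4)/21 = 64.9 + -262.40/21 = 52.4°C.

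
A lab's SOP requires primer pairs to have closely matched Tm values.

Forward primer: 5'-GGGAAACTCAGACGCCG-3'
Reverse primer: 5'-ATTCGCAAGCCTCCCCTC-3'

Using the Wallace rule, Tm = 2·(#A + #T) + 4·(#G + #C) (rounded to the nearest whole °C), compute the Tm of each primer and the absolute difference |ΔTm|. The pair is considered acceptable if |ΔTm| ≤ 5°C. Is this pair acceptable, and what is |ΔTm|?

|ΔTm| = 2°C; the pair is acceptable.

Forward: A=5 T=1 G=6 C=5 → Tm = 2·6 + 4·11 = 56°C.
Reverse: A=3 T=4 G=2 C=9 → Tm = 2·7 + 4·11 = 58°C.
|ΔTm| = |56 − 58| = 2°C, ≤ 5°C.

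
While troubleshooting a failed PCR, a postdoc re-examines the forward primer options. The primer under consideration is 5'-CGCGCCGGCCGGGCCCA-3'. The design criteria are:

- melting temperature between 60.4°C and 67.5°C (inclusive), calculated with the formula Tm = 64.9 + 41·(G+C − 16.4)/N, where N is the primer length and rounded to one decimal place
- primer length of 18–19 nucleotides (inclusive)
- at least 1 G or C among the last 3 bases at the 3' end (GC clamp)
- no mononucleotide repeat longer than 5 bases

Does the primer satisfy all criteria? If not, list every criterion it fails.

Base counts: A=1, T=0, G=7, C=9 (length 17).
Tm: Tm = 64.9 + 41·(16 − 16.4)/17 = 63.9°C ✓
length: length 17, outside 18–19 ✗
GC clamp: 3' end CCA has 2 G/C ✓
homopolymer run: longest run = 3 ✓

Fails: length.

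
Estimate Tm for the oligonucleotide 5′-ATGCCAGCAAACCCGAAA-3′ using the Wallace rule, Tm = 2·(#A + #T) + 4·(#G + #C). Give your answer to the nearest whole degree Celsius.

54°C

Base counts: A=8, T=1, G=3, C=6 (length 18).
Tm = 2·(8+1) + 4·(3+6) = 2·9 + 4·9 = 18 + 36 = 54°C.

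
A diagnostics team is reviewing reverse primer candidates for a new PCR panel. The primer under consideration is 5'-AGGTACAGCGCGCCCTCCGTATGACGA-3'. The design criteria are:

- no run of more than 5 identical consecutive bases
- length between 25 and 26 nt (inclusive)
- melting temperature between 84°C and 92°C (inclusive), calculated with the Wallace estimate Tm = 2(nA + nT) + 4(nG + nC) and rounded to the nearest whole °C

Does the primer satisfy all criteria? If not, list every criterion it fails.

Fails: length.

Base counts: A=6, T=4, G=8, C=9 (length 27).
homopolymer run: longest run = 3 ✓
length: length 27, outside 25–26 ✗
Tm: Tm = 2·10 + 4·17 = 88°C ✓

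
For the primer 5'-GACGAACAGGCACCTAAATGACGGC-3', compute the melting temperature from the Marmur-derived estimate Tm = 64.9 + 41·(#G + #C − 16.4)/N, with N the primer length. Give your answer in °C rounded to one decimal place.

Base counts: A=9, T=2, G=7, C=7; G+C = 14, N = 25.
Tm = 64.9 + 41·(14 − 16.4)/25 = 64.9 + -98.40/25 = 61.0°C.

61.0°C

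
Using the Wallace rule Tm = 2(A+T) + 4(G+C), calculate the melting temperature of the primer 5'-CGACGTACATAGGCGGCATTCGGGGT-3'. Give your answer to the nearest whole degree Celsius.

84°C

Base counts: A=5, T=5, G=10, C=6 (length 26).
Tm = 2·(5+5) + 4·(10+6) = 2·10 + 4·16 = 20 + 64 = 84°C.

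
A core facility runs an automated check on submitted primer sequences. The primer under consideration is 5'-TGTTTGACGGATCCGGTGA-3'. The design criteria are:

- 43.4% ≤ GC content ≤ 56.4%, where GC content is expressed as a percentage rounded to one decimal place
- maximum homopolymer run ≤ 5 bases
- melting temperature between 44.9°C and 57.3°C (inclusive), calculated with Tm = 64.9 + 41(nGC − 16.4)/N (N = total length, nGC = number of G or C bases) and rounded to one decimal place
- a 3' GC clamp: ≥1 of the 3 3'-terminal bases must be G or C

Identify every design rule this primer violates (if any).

Meets all criteria.

Base counts: A=3, T=6, G=7, C=3 (length 19).
GC content: GC 10/19 = 52.6% ✓
homopolymer run: longest run = 3 ✓
Tm: Tm = 64.9 + 41·(10 − 16.4)/19 = 51.1°C ✓
GC clamp: 3' end TGA has 1 G/C ✓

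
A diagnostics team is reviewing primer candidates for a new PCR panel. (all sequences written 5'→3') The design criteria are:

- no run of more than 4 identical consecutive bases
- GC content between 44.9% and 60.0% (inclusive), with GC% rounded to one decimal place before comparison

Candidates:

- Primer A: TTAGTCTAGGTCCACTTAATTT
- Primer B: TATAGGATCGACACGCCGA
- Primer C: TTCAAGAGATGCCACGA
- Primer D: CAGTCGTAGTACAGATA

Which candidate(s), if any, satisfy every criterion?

Primer A (22 nt, A=5 T=10 G=3 C=4): longest run = 3 ✓; GC 7/22 = 31.8%, outside 44.9–60.0% ✗ — fails.
Primer B (19 nt, A=6 T=3 G=5 C=5): longest run = 2 ✓; GC 10/19 = 52.6% ✓ — passes.
Primer C (17 nt, A=6 T=3 G=4 C=4): longest run = 2 ✓; GC 8/17 = 47.1% ✓ — passes.
Primer D (17 nt, A=6 T=4 G=4 C=3): longest run = 1 ✓; GC 7/17 = 41.2%, outside 44.9–60.0% ✗ — fails.

Primer B and Primer C.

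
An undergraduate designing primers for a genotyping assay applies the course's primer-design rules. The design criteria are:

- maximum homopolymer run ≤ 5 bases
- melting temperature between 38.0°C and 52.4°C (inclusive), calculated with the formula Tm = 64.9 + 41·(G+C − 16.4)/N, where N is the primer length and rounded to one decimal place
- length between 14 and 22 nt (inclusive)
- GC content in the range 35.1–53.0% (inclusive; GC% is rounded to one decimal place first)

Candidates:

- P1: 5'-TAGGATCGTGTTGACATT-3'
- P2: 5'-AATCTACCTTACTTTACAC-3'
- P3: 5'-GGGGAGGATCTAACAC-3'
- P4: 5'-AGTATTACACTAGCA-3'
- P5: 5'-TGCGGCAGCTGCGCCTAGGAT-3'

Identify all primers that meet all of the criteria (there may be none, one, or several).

P1 only.

P1 (18 nt, A=4 T=7 G=5 C=2): longest run = 2 ✓; Tm = 64.9 + 41·(7 − 16.4)/18 = 43.5°C ✓; length 18 ✓; GC 7/18 = 38.9% ✓ — passes.
P2 (19 nt, A=6 T=7 G=0 C=6): longest run = 3 ✓; Tm = 64.9 + 41·(6 − 16.4)/19 = 42.5°C ✓; length 19 ✓; GC 6/19 = 31.6%, outside 35.1–53.0% ✗ — fails.
P3 (16 nt, A=5 T=2 G=6 C=3): longest run = 4 ✓; Tm = 64.9 + 41·(9 − 16.4)/16 = 45.9°C ✓; length 16 ✓; GC 9/16 = 56.3%, outside 35.1–53.0% ✗ — fails.
P4 (15 nt, A=6 T=4 G=2 C=3): longest run = 2 ✓; Tm = 64.9 + 41·(5 − 16.4)/15 = 33.7°C, outside 38.0–52.4°C ✗; length 15 ✓; GC 5/15 = 33.3%, outside 35.1–53.0% ✗ — fails.
P5 (21 nt, A=3 T=4 G=8 C=6): longest run = 2 ✓; Tm = 64.9 + 41·(14 − 16.4)/21 = 60.2°C, outside 38.0–52.4°C ✗; length 21 ✓; GC 14/21 = 66.7%, outside 35.1–53.0% ✗ — fails.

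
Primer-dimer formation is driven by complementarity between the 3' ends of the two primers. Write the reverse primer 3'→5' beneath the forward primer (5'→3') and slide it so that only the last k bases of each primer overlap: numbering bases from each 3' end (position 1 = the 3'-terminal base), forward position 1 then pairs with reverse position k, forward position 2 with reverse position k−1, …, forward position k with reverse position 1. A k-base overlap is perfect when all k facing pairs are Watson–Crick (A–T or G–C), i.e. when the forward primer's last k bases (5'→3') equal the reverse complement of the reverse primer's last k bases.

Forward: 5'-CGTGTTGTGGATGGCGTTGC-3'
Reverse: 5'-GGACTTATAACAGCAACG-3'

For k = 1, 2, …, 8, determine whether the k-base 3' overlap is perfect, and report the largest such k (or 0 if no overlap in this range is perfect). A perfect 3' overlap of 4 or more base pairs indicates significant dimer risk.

Longest perfect overlap: 6 complementary base pairs; significant dimer risk (threshold 4).

Last 8 bases (5'→3') — forward …GGCGTTGC, reverse …CAGCAACG.
Reverse complement of the reverse primer's last 8 bases: CGTTGCTG; its first k bases are the reverse complement of the reverse primer's last k bases, so a perfect k-base overlap needs the forward primer's last k bases to equal them.
Comparing (forward last k vs required): k=1: C vs C ✓; k=2: GC vs CG ✗; k=3: TGC vs CGT ✗; k=4: TTGC vs CGTT ✗; k=5: GTTGC vs CGTTG ✗; k=6: CGTTGC vs CGTTGC ✓; k=7: GCGTTGC vs CGTTGCT ✗; k=8: GGCGTTGC vs CGTTGCTG ✗.
Perfect overlaps at k = 1, 6; the largest is 6.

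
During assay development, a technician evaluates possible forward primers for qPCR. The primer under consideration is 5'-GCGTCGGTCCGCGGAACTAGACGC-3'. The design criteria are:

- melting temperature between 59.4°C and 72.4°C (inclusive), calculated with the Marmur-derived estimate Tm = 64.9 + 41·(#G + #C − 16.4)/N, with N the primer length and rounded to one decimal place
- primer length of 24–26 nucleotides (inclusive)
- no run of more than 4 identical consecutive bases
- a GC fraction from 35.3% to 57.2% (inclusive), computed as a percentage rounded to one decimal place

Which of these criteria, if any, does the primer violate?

Fails: GC content.

Base counts: A=4, T=3, G=9, C=8 (length 24).
Tm: Tm = 64.9 + 41·(17 − 16.4)/24 = 65.9°C ✓
length: length 24 ✓
homopolymer run: longest run = 2 ✓
GC content: GC 17/24 = 70.8%, outside 35.3–57.2% ✗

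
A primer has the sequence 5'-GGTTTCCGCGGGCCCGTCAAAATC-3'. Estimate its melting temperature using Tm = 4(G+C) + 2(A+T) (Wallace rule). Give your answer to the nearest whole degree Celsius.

Base counts: A=4, T=5, G=7, C=8 (length 24).
Tm = 2·(4+5) + 4·(7+8) = 2·9 + 4·15 = 18 + 60 = 78°C.

78°C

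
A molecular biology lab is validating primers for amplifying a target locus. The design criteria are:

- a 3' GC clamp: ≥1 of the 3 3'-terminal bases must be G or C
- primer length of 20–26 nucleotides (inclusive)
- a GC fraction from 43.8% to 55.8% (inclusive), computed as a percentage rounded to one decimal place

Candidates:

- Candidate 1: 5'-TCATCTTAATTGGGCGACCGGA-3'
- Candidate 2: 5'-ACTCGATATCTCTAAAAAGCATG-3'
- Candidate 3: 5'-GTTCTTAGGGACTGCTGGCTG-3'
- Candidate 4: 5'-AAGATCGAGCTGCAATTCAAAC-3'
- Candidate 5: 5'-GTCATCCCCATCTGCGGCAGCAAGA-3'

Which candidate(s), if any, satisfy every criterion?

Candidate 1 only.

Candidate 1 (22 nt, A=5 T=6 G=6 C=5): 3' end GGA has 2 G/C ✓; length 22 ✓; GC 11/22 = 50.0% ✓ — passes.
Candidate 2 (23 nt, A=9 T=6 G=3 C=5): 3' end ATG has 1 G/C ✓; length 23 ✓; GC 8/23 = 34.8%, outside 43.8–55.8% ✗ — fails.
Candidate 3 (21 nt, A=2 T=7 G=8 C=4): 3' end CTG has 2 G/C ✓; length 21 ✓; GC 12/21 = 57.1%, outside 43.8–55.8% ✗ — fails.
Candidate 4 (22 nt, A=9 T=4 G=4 C=5): 3' end AAC has 1 G/C ✓; length 22 ✓; GC 9/22 = 40.9%, outside 43.8–55.8% ✗ — fails.
Candidate 5 (25 nt, A=6 T=4 G=6 C=9): 3' end AGA has 1 G/C ✓; length 25 ✓; GC 15/25 = 60.0%, outside 43.8–55.8% ✗ — fails.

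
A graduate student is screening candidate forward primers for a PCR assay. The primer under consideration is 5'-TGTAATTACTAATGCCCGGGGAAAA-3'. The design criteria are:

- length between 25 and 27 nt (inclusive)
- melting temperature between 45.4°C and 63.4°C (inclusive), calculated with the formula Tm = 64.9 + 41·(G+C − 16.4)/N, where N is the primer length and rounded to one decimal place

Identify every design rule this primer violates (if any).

Base counts: A=9, T=6, G=6, C=4 (length 25).
length: length 25 ✓
Tm: Tm = 64.9 + 41·(10 − 16.4)/25 = 54.4°C ✓

Meets all criteria.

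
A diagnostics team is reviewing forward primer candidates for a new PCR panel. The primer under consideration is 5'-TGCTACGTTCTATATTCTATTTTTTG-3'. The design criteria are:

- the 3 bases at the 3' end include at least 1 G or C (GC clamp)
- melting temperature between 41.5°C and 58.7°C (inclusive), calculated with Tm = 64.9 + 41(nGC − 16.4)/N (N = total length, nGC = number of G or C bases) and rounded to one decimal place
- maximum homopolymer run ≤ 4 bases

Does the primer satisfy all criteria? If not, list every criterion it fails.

Fails: homopolymer run.

Base counts: A=4, T=15, G=3, C=4 (length 26).
GC clamp: 3' end TTG has 1 G/C ✓
Tm: Tm = 64.9 + 41·(7 − 16.4)/26 = 50.1°C ✓
homopolymer run: longest run = 6, exceeds 4 ✗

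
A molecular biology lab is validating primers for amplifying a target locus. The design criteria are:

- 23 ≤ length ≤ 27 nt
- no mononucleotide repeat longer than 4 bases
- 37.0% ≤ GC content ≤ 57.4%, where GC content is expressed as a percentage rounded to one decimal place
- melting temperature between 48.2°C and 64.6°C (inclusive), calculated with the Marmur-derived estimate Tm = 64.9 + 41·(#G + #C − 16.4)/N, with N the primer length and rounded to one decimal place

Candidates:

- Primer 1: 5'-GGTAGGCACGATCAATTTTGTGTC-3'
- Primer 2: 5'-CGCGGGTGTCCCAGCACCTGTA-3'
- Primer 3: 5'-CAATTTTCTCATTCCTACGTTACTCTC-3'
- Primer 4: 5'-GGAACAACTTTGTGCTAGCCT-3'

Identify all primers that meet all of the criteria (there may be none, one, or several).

Primer 1 and Primer 3.

Primer 1 (24 nt, A=5 T=8 G=7 C=4): length 24 ✓; longest run = 4 ✓; GC 11/24 = 45.8% ✓; Tm = 64.9 + 41·(11 − 16.4)/24 = 55.7°C ✓ — passes.
Primer 2 (22 nt, A=3 T=4 G=7 C=8): length 22, outside 23–27 ✗; longest run = 3 ✓; GC 15/22 = 68.2%, outside 37.0–57.4% ✗; Tm = 64.9 + 41·(15 − 16.4)/22 = 62.3°C ✓ — fails.
Primer 3 (27 nt, A=5 T=12 G=1 C=9): length 27 ✓; longest run = 4 ✓; GC 10/27 = 37.0% ✓; Tm = 64.9 + 41·(10 − 16.4)/27 = 55.2°C ✓ — passes.
Primer 4 (21 nt, A=5 T=6 G=5 C=5): length 21, outside 23–27 ✗; longest run = 3 ✓; GC 10/21 = 47.6% ✓; Tm = 64.9 + 41·(10 − 16.4)/21 = 52.4°C ✓ — fails.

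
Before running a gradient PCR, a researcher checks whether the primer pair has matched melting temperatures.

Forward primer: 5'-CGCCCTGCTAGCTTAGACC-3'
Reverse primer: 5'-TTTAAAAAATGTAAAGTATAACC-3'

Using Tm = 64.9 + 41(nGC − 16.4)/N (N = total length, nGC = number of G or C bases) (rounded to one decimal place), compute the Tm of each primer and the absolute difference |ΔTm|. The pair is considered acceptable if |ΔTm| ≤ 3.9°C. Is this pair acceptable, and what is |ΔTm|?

Forward: G+C = 12, N = 19 → Tm = 64.9 + 41·(12 − 16.4)/19 = 55.4°C.
Reverse: G+C = 4, N = 23 → Tm = 64.9 + 41·(4 − 16.4)/23 = 42.8°C.
|ΔTm| = |55.4 − 42.8| = 12.6°C, > 3.9°C.

|ΔTm| = 12.6°C; the pair is not acceptable.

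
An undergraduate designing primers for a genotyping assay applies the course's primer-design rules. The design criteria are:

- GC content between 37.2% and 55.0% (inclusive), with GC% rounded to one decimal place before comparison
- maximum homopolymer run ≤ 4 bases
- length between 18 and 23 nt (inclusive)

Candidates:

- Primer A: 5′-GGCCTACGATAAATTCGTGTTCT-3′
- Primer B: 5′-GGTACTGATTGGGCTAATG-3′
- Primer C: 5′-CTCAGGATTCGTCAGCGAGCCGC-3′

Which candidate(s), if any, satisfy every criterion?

Primer A and Primer B.

Primer A (23 nt, A=5 T=8 G=5 C=5): GC 10/23 = 43.5% ✓; longest run = 3 ✓; length 23 ✓ — passes.
Primer B (19 nt, A=4 T=6 G=7 C=2): GC 9/19 = 47.4% ✓; longest run = 3 ✓; length 19 ✓ — passes.
Primer C (23 nt, A=4 T=4 G=7 C=8): GC 15/23 = 65.2%, outside 37.2–55.0% ✗; longest run = 2 ✓; length 23 ✓ — fails.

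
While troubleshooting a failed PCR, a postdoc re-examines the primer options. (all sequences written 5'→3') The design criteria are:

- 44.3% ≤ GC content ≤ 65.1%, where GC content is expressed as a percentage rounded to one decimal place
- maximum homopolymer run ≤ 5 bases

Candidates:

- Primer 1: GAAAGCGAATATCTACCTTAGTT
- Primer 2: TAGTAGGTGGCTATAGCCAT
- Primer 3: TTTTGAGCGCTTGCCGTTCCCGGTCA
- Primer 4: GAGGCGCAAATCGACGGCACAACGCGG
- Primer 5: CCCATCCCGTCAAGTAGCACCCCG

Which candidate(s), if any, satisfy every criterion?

Primer 1 (23 nt, A=8 T=7 G=4 C=4): GC 8/23 = 34.8%, outside 44.3–65.1% ✗; longest run = 3 ✓ — fails.
Primer 2 (20 nt, A=5 T=6 G=6 C=3): GC 9/20 = 45.0% ✓; longest run = 2 ✓ — passes.
Primer 3 (26 nt, A=2 T=9 G=7 C=8): GC 15/26 = 57.7% ✓; longest run = 4 ✓ — passes.
Primer 4 (27 nt, A=8 T=1 G=10 C=8): GC 18/27 = 66.7%, outside 44.3–65.1% ✗; longest run = 3 ✓ — fails.
Primer 5 (24 nt, A=5 T=3 G=4 C=12): GC 16/24 = 66.7%, outside 44.3–65.1% ✗; longest run = 4 ✓ — fails.

Primer 2 and Primer 3.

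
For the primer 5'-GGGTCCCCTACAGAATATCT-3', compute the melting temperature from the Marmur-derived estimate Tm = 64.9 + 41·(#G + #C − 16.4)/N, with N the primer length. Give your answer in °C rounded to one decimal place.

Base counts: A=5, T=5, G=4, C=6; G+C = 10, N = 20.
Tm = 64.9 + 41·(10 − 16.4)/20 = 64.9 + -262.40/20 = 51.8°C.

51.8°C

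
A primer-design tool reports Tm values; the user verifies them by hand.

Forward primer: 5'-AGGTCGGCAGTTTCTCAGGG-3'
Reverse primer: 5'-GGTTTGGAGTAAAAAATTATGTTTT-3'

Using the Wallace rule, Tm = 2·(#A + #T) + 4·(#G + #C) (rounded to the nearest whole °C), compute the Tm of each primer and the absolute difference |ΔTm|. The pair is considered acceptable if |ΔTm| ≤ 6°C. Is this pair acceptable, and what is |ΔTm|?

Forward: A=3 T=5 G=8 C=4 → Tm = 2·8 + 4·12 = 64°C.
Reverse: A=8 T=11 G=6 C=0 → Tm = 2·19 + 4·6 = 62°C.
|ΔTm| = |64 − 62| = 2°C, ≤ 6°C.

|ΔTm| = 2°C; the pair is acceptable.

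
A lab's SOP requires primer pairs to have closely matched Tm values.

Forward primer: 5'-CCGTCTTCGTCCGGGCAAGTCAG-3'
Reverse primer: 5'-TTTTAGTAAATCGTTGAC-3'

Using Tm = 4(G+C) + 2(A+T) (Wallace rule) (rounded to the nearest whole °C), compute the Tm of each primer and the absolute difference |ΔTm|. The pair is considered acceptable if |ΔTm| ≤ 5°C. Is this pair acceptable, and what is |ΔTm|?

Forward: A=3 T=5 G=7 C=8 → Tm = 2·8 + 4·15 = 76°C.
Reverse: A=5 T=8 G=3 C=2 → Tm = 2·13 + 4·5 = 46°C.
|ΔTm| = |76 − 46| = 30°C, > 5°C.

|ΔTm| = 30°C; the pair is not acceptable.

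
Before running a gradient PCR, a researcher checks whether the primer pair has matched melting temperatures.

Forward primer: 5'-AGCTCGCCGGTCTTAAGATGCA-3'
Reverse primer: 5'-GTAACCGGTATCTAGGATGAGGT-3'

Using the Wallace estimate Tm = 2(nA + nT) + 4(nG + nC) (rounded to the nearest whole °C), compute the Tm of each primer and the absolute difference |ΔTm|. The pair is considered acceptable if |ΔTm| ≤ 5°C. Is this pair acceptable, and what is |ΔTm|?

|ΔTm| = 0°C; the pair is acceptable.

Forward: A=5 T=5 G=6 C=6 → Tm = 2·10 + 4·12 = 68°C.
Reverse: A=6 T=6 G=8 C=3 → Tm = 2·12 + 4·11 = 68°C.
|ΔTm| = |68 − 68| = 0°C, ≤ 5°C.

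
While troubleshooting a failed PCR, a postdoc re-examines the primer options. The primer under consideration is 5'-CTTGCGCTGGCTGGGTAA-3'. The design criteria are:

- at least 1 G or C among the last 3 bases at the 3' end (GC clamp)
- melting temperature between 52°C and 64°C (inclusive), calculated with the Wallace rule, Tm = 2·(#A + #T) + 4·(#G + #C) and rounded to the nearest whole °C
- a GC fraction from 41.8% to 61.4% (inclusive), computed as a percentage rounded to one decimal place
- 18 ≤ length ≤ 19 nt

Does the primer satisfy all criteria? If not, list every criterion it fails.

Base counts: A=2, T=5, G=7, C=4 (length 18).
GC clamp: 3' end TAA has 0 G/C, need ≥1 ✗
Tm: Tm = 2·7 + 4·11 = 58°C ✓
GC content: GC 11/18 = 61.1% ✓
length: length 18 ✓

Fails: GC clamp.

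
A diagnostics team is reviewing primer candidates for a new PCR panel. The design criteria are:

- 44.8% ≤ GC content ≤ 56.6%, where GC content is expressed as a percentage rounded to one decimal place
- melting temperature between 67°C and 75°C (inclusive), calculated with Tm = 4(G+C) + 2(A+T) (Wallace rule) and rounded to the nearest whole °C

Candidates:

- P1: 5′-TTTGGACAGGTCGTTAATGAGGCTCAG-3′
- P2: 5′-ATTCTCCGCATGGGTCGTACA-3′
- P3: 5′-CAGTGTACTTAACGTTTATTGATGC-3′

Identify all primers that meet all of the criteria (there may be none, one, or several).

None of the candidates satisfy all criteria.

P1 (27 nt, A=6 T=8 G=9 C=4): GC 13/27 = 48.1% ✓; Tm = 2·14 + 4·13 = 80°C, outside 67–75°C ✗ — fails.
P2 (21 nt, A=4 T=6 G=5 C=6): GC 11/21 = 52.4% ✓; Tm = 2·10 + 4·11 = 64°C, outside 67–75°C ✗ — fails.
P3 (25 nt, A=6 T=10 G=5 C=4): GC 9/25 = 36.0%, outside 44.8–56.6% ✗; Tm = 2·16 + 4·9 = 68°C ✓ — fails.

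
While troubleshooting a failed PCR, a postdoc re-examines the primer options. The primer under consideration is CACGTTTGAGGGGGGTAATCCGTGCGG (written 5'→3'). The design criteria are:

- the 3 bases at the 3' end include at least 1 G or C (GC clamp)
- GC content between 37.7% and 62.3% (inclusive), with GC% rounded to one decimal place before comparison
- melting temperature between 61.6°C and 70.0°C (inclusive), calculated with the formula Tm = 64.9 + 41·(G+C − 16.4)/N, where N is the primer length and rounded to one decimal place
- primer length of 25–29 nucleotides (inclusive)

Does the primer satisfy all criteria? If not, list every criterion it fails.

Base counts: A=4, T=6, G=12, C=5 (length 27).
GC clamp: 3' end CGG has 3 G/C ✓
GC content: GC 17/27 = 63.0%, outside 37.7–62.3% ✗
Tm: Tm = 64.9 + 41·(17 − 16.4)/27 = 65.8°C ✓
length: length 27 ✓

Fails: GC content.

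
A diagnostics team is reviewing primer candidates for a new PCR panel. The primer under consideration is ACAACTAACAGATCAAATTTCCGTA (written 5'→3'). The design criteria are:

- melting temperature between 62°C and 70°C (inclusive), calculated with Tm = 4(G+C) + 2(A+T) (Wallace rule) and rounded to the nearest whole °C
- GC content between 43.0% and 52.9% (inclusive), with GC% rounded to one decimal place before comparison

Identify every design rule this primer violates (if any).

Fails: GC content.

Base counts: A=11, T=6, G=2, C=6 (length 25).
Tm: Tm = 2·17 + 4·8 = 66°C ✓
GC content: GC 8/25 = 32.0%, outside 43.0–52.9% ✗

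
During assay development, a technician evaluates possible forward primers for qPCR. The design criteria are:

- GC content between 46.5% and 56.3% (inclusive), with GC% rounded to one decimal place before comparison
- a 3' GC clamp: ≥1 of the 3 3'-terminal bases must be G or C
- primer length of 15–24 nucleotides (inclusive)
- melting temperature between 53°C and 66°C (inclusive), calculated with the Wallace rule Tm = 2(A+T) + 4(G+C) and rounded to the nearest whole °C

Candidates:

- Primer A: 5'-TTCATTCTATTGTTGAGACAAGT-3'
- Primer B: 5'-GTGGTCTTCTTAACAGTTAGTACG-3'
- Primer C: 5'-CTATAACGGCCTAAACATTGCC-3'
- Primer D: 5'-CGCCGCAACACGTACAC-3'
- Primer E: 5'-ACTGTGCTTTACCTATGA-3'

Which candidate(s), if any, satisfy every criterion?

None of the candidates satisfy all criteria.

Primer A (23 nt, A=6 T=10 G=4 C=3): GC 7/23 = 30.4%, outside 46.5–56.3% ✗; 3' end AGT has 1 G/C ✓; length 23 ✓; Tm = 2·16 + 4·7 = 60°C ✓ — fails.
Primer B (24 nt, A=5 T=9 G=6 C=4): GC 10/24 = 41.7%, outside 46.5–56.3% ✗; 3' end ACG has 2 G/C ✓; length 24 ✓; Tm = 2·14 + 4·10 = 68°C, outside 53–66°C ✗ — fails.
Primer C (22 nt, A=7 T=5 G=3 C=7): GC 10/22 = 45.5%, outside 46.5–56.3% ✗; 3' end GCC has 3 G/C ✓; length 22 ✓; Tm = 2·12 + 4·10 = 64°C ✓ — fails.
Primer D (17 nt, A=5 T=1 G=3 C=8): GC 11/17 = 64.7%, outside 46.5–56.3% ✗; 3' end CAC has 2 G/C ✓; length 17 ✓; Tm = 2·6 + 4·11 = 56°C ✓ — fails.
Primer E (18 nt, A=4 T=7 G=3 C=4): GC 7/18 = 38.9%, outside 46.5–56.3% ✗; 3' end TGA has 1 G/C ✓; length 18 ✓; Tm = 2·11 + 4·7 = 50°C, outside 53–66°C ✗ — fails.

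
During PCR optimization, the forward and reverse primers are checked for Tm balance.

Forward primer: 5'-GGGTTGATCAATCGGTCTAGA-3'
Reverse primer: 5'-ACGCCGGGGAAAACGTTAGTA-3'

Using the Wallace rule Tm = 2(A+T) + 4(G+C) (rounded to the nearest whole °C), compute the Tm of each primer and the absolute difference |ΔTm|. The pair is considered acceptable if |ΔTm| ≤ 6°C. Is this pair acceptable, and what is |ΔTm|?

Forward: A=5 T=6 G=7 C=3 → Tm = 2·11 + 4·10 = 62°C.
Reverse: A=7 T=3 G=7 C=4 → Tm = 2·10 + 4·11 = 64°C.
|ΔTm| = |62 − 64| = 2°C, ≤ 6°C.

|ΔTm| = 2°C; the pair is acceptable.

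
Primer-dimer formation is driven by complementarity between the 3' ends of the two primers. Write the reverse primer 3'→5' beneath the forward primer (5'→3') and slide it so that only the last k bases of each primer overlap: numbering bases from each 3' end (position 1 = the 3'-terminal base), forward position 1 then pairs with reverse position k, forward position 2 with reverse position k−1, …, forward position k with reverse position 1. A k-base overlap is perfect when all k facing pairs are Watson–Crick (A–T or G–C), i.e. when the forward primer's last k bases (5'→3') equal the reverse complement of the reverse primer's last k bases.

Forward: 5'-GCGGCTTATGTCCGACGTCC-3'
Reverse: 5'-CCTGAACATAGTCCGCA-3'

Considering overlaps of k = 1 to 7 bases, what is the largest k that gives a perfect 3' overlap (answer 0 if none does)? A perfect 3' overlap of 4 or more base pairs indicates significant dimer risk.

Last 7 bases (5'→3') — forward …GACGTCC, reverse …GTCCGCA.
Reverse complement of the reverse primer's last 7 bases: TGCGGAC; its first k bases are the reverse complement of the reverse primer's last k bases, so a perfect k-base overlap needs the forward primer's last k bases to equal them.
Comparing (forward last k vs required): k=1: C vs T ✗; k=2: CC vs TG ✗; k=3: TCC vs TGC ✗; k=4: GTCC vs TGCG ✗; k=5: CGTCC vs TGCGG ✗; k=6: ACGTCC vs TGCGGA ✗; k=7: GACGTCC vs TGCGGAC ✗.
No overlap length from 1 to 7 is perfect, so the longest perfect 3' overlap is 0.

Longest perfect overlap: 0 complementary base pairs; below the dimer-risk threshold (threshold 4).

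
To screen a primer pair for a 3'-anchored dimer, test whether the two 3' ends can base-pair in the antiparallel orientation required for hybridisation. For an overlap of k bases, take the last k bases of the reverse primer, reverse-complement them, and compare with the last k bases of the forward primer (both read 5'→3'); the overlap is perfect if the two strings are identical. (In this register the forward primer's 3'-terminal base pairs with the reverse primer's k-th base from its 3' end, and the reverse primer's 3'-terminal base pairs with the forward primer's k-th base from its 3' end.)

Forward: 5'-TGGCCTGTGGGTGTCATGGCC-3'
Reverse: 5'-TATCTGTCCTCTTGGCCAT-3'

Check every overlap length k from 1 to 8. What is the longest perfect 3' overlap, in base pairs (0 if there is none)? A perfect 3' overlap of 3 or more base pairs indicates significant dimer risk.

Last 8 bases (5'→3') — forward …TCATGGCC, reverse …TTGGCCAT.
Reverse complement of the reverse primer's last 8 bases: ATGGCCAA; its first k bases are the reverse complement of the reverse primer's last k bases, so a perfect k-base overlap needs the forward primer's last k bases to equal them.
Comparing (forward last k vs required): k=1: C vs A ✗; k=2: CC vs AT ✗; k=3: GCC vs ATG ✗; k=4: GGCC vs ATGG ✗; k=5: TGGCC vs ATGGC ✗; k=6: ATGGCC vs ATGGCC ✓; k=7: CATGGCC vs ATGGCCA ✗; k=8: TCATGGCC vs ATGGCCAA ✗.
Only k = 6 is perfect, so the longest perfect 3' overlap is 6.

Longest perfect overlap: 6 complementary base pairs; significant dimer risk (threshold 3).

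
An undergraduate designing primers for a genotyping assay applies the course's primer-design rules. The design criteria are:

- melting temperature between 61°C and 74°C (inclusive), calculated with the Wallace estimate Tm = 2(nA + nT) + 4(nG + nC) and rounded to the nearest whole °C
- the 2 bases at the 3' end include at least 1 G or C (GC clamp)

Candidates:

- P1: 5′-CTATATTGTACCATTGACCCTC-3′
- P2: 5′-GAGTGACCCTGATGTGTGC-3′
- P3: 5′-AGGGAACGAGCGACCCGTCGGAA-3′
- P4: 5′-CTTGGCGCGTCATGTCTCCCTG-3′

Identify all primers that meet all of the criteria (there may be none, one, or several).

P1 (22 nt, A=5 T=8 G=2 C=7): Tm = 2·13 + 4·9 = 62°C ✓; 3' end TC has 1 G/C ✓ — passes.
P2 (19 nt, A=3 T=5 G=7 C=4): Tm = 2·8 + 4·11 = 60°C, outside 61–74°C ✗; 3' end GC has 2 G/C ✓ — fails.
P3 (23 nt, A=7 T=1 G=9 C=6): Tm = 2·8 + 4·15 = 76°C, outside 61–74°C ✗; 3' end AA has 0 G/C, need ≥1 ✗ — fails.
P4 (22 nt, A=1 T=7 G=6 C=8): Tm = 2·8 + 4·14 = 72°C ✓; 3' end TG has 1 G/C ✓ — passes.

P1 and P4.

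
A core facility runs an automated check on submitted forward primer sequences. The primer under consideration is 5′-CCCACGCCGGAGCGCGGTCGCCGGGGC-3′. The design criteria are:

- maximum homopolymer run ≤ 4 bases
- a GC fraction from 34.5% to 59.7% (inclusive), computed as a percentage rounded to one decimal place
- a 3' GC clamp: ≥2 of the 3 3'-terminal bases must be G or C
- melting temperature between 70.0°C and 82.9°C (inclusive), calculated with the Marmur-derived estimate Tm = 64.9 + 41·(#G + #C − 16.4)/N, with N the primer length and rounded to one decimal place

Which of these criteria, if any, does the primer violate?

Base counts: A=2, T=1, G=12, C=12 (length 27).
homopolymer run: longest run = 4 ✓
GC content: GC 24/27 = 88.9%, outside 34.5–59.7% ✗
GC clamp: 3' end GGC has 3 G/C ✓
Tm: Tm = 64.9 + 41·(24 − 16.4)/27 = 76.4°C ✓

Fails: GC content.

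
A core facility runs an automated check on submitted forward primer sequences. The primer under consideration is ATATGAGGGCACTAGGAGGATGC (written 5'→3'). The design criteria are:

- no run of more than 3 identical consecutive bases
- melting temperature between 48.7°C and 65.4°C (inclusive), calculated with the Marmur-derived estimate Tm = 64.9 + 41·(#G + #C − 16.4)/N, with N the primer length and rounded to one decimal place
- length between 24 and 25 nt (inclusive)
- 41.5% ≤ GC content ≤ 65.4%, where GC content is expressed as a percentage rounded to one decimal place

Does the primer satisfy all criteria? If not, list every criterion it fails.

Base counts: A=7, T=4, G=9, C=3 (length 23).
homopolymer run: longest run = 3 ✓
Tm: Tm = 64.9 + 41·(12 − 16.4)/23 = 57.1°C ✓
length: length 23, outside 24–25 ✗
GC content: GC 12/23 = 52.2% ✓

Fails: length.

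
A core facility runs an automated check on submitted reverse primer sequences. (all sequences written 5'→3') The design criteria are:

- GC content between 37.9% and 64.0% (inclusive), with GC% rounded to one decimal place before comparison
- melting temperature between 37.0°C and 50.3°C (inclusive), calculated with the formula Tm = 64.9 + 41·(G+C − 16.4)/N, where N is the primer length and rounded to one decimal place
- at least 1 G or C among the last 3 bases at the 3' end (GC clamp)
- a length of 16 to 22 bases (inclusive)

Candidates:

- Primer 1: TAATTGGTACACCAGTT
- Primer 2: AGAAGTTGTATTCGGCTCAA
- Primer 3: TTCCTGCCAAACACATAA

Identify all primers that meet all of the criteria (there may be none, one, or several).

Primer 2 only.

Primer 1 (17 nt, A=5 T=6 G=3 C=3): GC 6/17 = 35.3%, outside 37.9–64.0% ✗; Tm = 64.9 + 41·(6 − 16.4)/17 = 39.8°C ✓; 3' end GTT has 1 G/C ✓; length 17 ✓ — fails.
Primer 2 (20 nt, A=6 T=6 G=5 C=3): GC 8/20 = 40.0% ✓; Tm = 64.9 + 41·(8 − 16.4)/20 = 47.7°C ✓; 3' end CAA has 1 G/C ✓; length 20 ✓ — passes.
Primer 3 (18 nt, A=7 T=4 G=1 C=6): GC 7/18 = 38.9% ✓; Tm = 64.9 + 41·(7 − 16.4)/18 = 43.5°C ✓; 3' end TAA has 0 G/C, need ≥1 ✗; length 18 ✓ — fails.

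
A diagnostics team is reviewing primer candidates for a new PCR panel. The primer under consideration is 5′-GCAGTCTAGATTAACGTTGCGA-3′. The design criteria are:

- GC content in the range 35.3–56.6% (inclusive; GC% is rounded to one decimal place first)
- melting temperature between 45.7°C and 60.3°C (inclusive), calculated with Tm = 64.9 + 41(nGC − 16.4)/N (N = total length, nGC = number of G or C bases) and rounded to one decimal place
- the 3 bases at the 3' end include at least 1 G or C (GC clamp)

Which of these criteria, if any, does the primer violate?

Meets all criteria.

Base counts: A=6, T=6, G=6, C=4 (length 22).
GC content: GC 10/22 = 45.5% ✓
Tm: Tm = 64.9 + 41·(10 − 16.4)/22 = 53.0°C ✓
GC clamp: 3' end CGA has 2 G/C ✓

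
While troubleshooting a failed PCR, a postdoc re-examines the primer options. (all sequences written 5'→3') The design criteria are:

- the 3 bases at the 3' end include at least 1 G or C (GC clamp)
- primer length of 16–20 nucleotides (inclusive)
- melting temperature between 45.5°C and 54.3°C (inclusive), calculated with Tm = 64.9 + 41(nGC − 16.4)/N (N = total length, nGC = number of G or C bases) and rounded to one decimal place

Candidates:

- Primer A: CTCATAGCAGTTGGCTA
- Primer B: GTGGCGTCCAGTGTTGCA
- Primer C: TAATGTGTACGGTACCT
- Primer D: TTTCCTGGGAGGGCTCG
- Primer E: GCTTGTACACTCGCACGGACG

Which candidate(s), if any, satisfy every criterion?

Primer A (17 nt, A=4 T=5 G=4 C=4): 3' end CTA has 1 G/C ✓; length 17 ✓; Tm = 64.9 + 41·(8 − 16.4)/17 = 44.6°C, outside 45.5–54.3°C ✗ — fails.
Primer B (18 nt, A=2 T=5 G=7 C=4): 3' end GCA has 2 G/C ✓; length 18 ✓; Tm = 64.9 + 41·(11 − 16.4)/18 = 52.6°C ✓ — passes.
Primer C (17 nt, A=4 T=6 G=4 C=3): 3' end CCT has 2 G/C ✓; length 17 ✓; Tm = 64.9 + 41·(7 − 16.4)/17 = 42.2°C, outside 45.5–54.3°C ✗ — fails.
Primer D (17 nt, A=1 T=5 G=7 C=4): 3' end TCG has 2 G/C ✓; length 17 ✓; Tm = 64.9 + 41·(11 − 16.4)/17 = 51.9°C ✓ — passes.
Primer E (21 nt, A=4 T=4 G=6 C=7): 3' end ACG has 2 G/C ✓; length 21, outside 16–20 ✗; Tm = 64.9 + 41·(13 − 16.4)/21 = 58.3°C, outside 45.5–54.3°C ✗ — fails.

Primer B and Primer D.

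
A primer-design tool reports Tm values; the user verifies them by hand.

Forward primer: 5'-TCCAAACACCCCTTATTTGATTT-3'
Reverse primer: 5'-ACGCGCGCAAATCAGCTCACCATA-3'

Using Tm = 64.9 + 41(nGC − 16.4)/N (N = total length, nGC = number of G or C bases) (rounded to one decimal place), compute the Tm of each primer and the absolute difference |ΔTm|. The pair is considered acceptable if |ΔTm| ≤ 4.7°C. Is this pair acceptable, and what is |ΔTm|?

Forward: G+C = 8, N = 23 → Tm = 64.9 + 41·(8 − 16.4)/23 = 49.9°C.
Reverse: G+C = 13, N = 24 → Tm = 64.9 + 41·(13 − 16.4)/24 = 59.1°C.
|ΔTm| = |49.9 − 59.1| = 9.2°C, > 4.7°C.

|ΔTm| = 9.2°C; the pair is not acceptable.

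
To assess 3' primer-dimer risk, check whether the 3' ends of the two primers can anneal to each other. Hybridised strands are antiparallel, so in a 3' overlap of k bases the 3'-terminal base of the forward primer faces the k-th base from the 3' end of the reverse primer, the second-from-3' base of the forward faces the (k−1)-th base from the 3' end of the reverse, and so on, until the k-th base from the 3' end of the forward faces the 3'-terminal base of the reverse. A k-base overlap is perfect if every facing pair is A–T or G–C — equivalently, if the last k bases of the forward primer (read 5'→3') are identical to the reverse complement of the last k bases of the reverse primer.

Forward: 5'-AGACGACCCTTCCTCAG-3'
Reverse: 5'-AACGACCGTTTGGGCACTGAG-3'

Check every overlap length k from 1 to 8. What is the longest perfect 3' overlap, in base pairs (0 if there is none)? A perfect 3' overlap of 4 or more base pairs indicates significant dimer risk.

Longest perfect overlap: 5 complementary base pairs; significant dimer risk (threshold 4).

Last 8 bases (5'→3') — forward …TTCCTCAG, reverse …GCACTGAG.
Reverse complement of the reverse primer's last 8 bases: CTCAGTGC; its first k bases are the reverse complement of the reverse primer's last k bases, so a perfect k-base overlap needs the forward primer's last k bases to equal them.
Comparing (forward last k vs required): k=1: G vs C ✗; k=2: AG vs CT ✗; k=3: CAG vs CTC ✗; k=4: TCAG vs CTCA ✗; k=5: CTCAG vs CTCAG ✓; k=6: CCTCAG vs CTCAGT ✗; k=7: TCCTCAG vs CTCAGTG ✗; k=8: TTCCTCAG vs CTCAGTGC ✗.
Only k = 5 is perfect, so the longest perfect 3' overlap is 5.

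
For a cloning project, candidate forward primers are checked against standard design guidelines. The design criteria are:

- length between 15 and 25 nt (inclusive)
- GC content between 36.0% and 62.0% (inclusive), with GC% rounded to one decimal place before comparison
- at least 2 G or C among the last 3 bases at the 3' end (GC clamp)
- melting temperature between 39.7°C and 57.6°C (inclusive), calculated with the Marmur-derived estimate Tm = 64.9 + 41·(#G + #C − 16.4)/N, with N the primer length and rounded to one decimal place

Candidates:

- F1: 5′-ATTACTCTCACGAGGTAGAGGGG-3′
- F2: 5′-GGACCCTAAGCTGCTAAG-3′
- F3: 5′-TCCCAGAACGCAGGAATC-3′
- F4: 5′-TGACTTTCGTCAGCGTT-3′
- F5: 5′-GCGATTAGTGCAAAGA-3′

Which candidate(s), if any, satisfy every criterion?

F1 only.

F1 (23 nt, A=6 T=5 G=8 C=4): length 23 ✓; GC 12/23 = 52.2% ✓; 3' end GGG has 3 G/C ✓; Tm = 64.9 + 41·(12 − 16.4)/23 = 57.1°C ✓ — passes.
F2 (18 nt, A=5 T=3 G=5 C=5): length 18 ✓; GC 10/18 = 55.6% ✓; 3' end AAG has 1 G/C, need ≥2 ✗; Tm = 64.9 + 41·(10 − 16.4)/18 = 50.3°C ✓ — fails.
F3 (18 nt, A=6 T=2 G=4 C=6): length 18 ✓; GC 10/18 = 55.6% ✓; 3' end ATC has 1 G/C, need ≥2 ✗; Tm = 64.9 + 41·(10 − 16.4)/18 = 50.3°C ✓ — fails.
F4 (17 nt, A=2 T=7 G=4 C=4): length 17 ✓; GC 8/17 = 47.1% ✓; 3' end GTT has 1 G/C, need ≥2 ✗; Tm = 64.9 + 41·(8 − 16.4)/17 = 44.6°C ✓ — fails.
F5 (16 nt, A=6 T=3 G=5 C=2): length 16 ✓; GC 7/16 = 43.8% ✓; 3' end AGA has 1 G/C, need ≥2 ✗; Tm = 64.9 + 41·(7 − 16.4)/16 = 40.8°C ✓ — fails.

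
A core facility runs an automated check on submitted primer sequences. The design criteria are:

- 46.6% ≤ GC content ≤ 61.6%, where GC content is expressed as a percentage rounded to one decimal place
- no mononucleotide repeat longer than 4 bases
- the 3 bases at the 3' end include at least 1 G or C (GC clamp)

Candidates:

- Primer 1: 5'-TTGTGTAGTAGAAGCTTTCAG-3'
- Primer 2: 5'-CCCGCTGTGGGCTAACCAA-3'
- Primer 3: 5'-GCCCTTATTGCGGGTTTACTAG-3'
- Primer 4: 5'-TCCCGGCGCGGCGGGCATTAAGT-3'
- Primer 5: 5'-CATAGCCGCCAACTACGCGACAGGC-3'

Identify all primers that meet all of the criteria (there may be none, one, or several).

Primer 3 only.

Primer 1 (21 nt, A=5 T=8 G=6 C=2): GC 8/21 = 38.1%, outside 46.6–61.6% ✗; longest run = 3 ✓; 3' end CAG has 2 G/C ✓ — fails.
Primer 2 (19 nt, A=4 T=3 G=5 C=7): GC 12/19 = 63.2%, outside 46.6–61.6% ✗; longest run = 3 ✓; 3' end CAA has 1 G/C ✓ — fails.
Primer 3 (22 nt, A=3 T=8 G=6 C=5): GC 11/22 = 50.0% ✓; longest run = 3 ✓; 3' end TAG has 1 G/C ✓ — passes.
Primer 4 (23 nt, A=3 T=4 G=9 C=7): GC 16/23 = 69.6%, outside 46.6–61.6% ✗; longest run = 3 ✓; 3' end AGT has 1 G/C ✓ — fails.
Primer 5 (25 nt, A=7 T=2 G=6 C=10): GC 16/25 = 64.0%, outside 46.6–61.6% ✗; longest run = 2 ✓; 3' end GGC has 3 G/C ✓ — fails.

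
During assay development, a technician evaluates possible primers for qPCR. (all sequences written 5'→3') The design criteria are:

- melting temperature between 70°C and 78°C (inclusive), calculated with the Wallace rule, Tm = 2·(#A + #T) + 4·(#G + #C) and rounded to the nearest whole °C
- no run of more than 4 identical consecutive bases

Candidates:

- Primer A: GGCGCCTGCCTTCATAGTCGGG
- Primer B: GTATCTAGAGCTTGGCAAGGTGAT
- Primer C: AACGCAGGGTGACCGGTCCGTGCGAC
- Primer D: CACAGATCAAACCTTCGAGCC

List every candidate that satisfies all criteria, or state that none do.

Primer A and Primer B.

Primer A (22 nt, A=2 T=5 G=8 C=7): Tm = 2·7 + 4·15 = 74°C ✓; longest run = 3 ✓ — passes.
Primer B (24 nt, A=6 T=7 G=8 C=3): Tm = 2·13 + 4·11 = 70°C ✓; longest run = 2 ✓ — passes.
Primer C (26 nt, A=5 T=3 G=10 C=8): Tm = 2·8 + 4·18 = 88°C, outside 70–78°C ✗; longest run = 3 ✓ — fails.
Primer D (21 nt, A=7 T=3 G=3 C=8): Tm = 2·10 + 4·11 = 64°C, outside 70–78°C ✗; longest run = 3 ✓ — fails.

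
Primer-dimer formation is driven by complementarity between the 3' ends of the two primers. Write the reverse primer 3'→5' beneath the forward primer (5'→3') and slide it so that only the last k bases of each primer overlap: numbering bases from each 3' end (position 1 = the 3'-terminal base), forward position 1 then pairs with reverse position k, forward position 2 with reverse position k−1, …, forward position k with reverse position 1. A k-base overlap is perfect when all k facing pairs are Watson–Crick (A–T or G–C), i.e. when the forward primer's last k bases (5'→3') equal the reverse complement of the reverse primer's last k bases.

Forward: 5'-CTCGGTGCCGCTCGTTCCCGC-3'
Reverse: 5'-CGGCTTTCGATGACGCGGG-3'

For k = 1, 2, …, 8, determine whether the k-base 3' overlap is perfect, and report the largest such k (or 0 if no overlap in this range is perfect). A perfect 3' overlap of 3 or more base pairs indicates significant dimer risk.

Last 8 bases (5'→3') — forward …GTTCCCGC, reverse …GACGCGGG.
Reverse complement of the reverse primer's last 8 bases: CCCGCGTC; its first k bases are the reverse complement of the reverse primer's last k bases, so a perfect k-base overlap needs the forward primer's last k bases to equal them.
Comparing (forward last k vs required): k=1: C vs C ✓; k=2: GC vs CC ✗; k=3: CGC vs CCC ✗; k=4: CCGC vs CCCG ✗; k=5: CCCGC vs CCCGC ✓; k=6: TCCCGC vs CCCGCG ✗; k=7: TTCCCGC vs CCCGCGT ✗; k=8: GTTCCCGC vs CCCGCGTC ✗.
Perfect overlaps at k = 1, 5; the largest is 5.

Longest perfect overlap: 5 complementary base pairs; significant dimer risk (threshold 3).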